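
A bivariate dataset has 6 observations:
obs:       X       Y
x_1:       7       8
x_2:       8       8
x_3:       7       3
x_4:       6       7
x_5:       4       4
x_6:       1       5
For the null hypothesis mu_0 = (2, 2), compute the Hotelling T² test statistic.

Step 1 — sample mean vector:
  mean(X) = (7 + 8 + 7 + 6 + 4 + 1) / 6 = 33/6 = 5.5
  mean(Y) = (8 + 8 + 3 + 7 + 4 + 5) / 6 = 35/6 = 5.8333
  x̄ = (5.5, 5.8333),  deviation x̄ - mu_0 = (5.5, 5.8333) - (2, 2) = (3.5, 3.8333).

Step 2 — sample covariance matrix, S[i,j] = (1/(n-1)) · Σ_k (x_{k,i} - mean_i) · (x_{k,j} - mean_j), divisor n-1 = 5:
  S[X,X] = ((1.5)·(1.5) + (2.5)·(2.5) + (1.5)·(1.5) + (0.5)·(0.5) + (-1.5)·(-1.5) + (-4.5)·(-4.5)) / 5 = 33.5/5 = 6.7
  S[X,Y] = ((1.5)·(2.1667) + (2.5)·(2.1667) + (1.5)·(-2.8333) + (0.5)·(1.1667) + (-1.5)·(-1.8333) + (-4.5)·(-0.8333)) / 5 = 11.5/5 = 2.3
  S[Y,Y] = ((2.1667)·(2.1667) + (2.1667)·(2.1667) + (-2.8333)·(-2.8333) + (1.1667)·(1.1667) + (-1.8333)·(-1.8333) + (-0.8333)·(-0.8333)) / 5 = 22.8333/5 = 4.5667
  S = [[6.7, 2.3],
 [2.3, 4.5667]].

Step 3 — invert S. det(S) = 6.7·4.5667 - (2.3)² = 25.3067.
  S^{-1} = (1/det) · [[d, -b], [-b, a]] = [[0.1805, -0.0909],
 [-0.0909, 0.2648]].

Step 4 — quadratic form (x̄ - mu_0)^T · S^{-1} · (x̄ - mu_0):
  S^{-1} · (x̄ - mu_0) = (0.2832, 0.6968),
  (x̄ - mu_0)^T · [...] = (3.5)·(0.2832) + (3.8333)·(0.6968) = 3.6622.

Step 5 — scale by n: T² = 6 · 3.6622 = 21.9731.

T² ≈ 21.9731


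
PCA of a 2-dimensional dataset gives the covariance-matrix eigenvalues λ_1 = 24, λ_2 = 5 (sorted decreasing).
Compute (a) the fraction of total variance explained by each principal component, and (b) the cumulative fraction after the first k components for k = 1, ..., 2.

Step 1 — total variance = trace(Sigma) = Σ λ_i = 24 + 5 = 29.

Step 2 — fraction explained by component i = λ_i / Σ λ:
  PC1: 24/29 = 0.8276
  PC2: 5/29 = 0.1724

Step 3 — cumulative fraction after k components = (λ_1 + ... + λ_k) / Σ λ:
  k = 1: 24/29 = 0.8276
  k = 2: (24 + 5)/29 = 29/29 = 1

Summary (fraction, with percent):

explained: PC1 0.8276 (82.76%), PC2 0.1724 (17.24%);  cumulative: 0.8276, 1


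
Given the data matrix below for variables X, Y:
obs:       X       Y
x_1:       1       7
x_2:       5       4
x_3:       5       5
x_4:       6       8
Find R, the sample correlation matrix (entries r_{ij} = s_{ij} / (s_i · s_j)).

Step 1 — column means:
  mean(X) = (1 + 5 + 5 + 6) / 4 = 17/4 = 4.25
  mean(Y) = (7 + 4 + 5 + 8) / 4 = 24/4 = 6

Step 2 — sample variances and covariances s[i,j] = (1/(n-1)) · Σ_k (x_{k,i} - mean_i) · (x_{k,j} - mean_j), with n-1 = 3:
  s[X,X] = ((-3.25)·(-3.25) + (0.75)·(0.75) + (0.75)·(0.75) + (1.75)·(1.75)) / 3 = 14.75/3 = 4.9167
  s[X,Y] = ((-3.25)·(1) + (0.75)·(-2) + (0.75)·(-1) + (1.75)·(2)) / 3 = -2/3 = -0.6667
  s[Y,Y] = ((1)·(1) + (-2)·(-2) + (-1)·(-1) + (2)·(2)) / 3 = 10/3 = 3.3333
  Sample standard deviations s_i = √(s[i,i]):
  s(X) = √(4.9167) = 2.2174
  s(Y) = √(3.3333) = 1.8257

Step 3 — r_{ij} = s_{ij} / (s_i · s_j):
  r[X,X] = 1 (diagonal).
  r[X,Y] = -0.6667 / (2.2174 · 1.8257) = -0.6667 / 4.0483 = -0.1647
  r[Y,Y] = 1 (diagonal).

R is symmetric with unit diagonal. Assembling:

R = [[1, -0.1647],
 [-0.1647, 1]]


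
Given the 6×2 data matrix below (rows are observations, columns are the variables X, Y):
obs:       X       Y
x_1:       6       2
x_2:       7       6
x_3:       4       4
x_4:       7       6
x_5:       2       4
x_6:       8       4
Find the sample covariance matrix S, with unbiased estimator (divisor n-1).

Step 1 — column means:
  mean(X) = (6 + 7 + 4 + 7 + 2 + 8) / 6 = 34/6 = 5.6667
  mean(Y) = (2 + 6 + 4 + 6 + 4 + 4) / 6 = 26/6 = 4.3333

Step 2 — sample covariance S[i,j] = (1/(n-1)) · Σ_k (x_{k,i} - mean_i) · (x_{k,j} - mean_j), with n-1 = 5.
  S[X,X] = ((0.3333)·(0.3333) + (1.3333)·(1.3333) + (-1.6667)·(-1.6667) + (1.3333)·(1.3333) + (-3.6667)·(-3.6667) + (2.3333)·(2.3333)) / 5 = 25.3333/5 = 5.0667
  S[X,Y] = ((0.3333)·(-2.3333) + (1.3333)·(1.6667) + (-1.6667)·(-0.3333) + (1.3333)·(1.6667) + (-3.6667)·(-0.3333) + (2.3333)·(-0.3333)) / 5 = 4.6667/5 = 0.9333
  S[Y,Y] = ((-2.3333)·(-2.3333) + (1.6667)·(1.6667) + (-0.3333)·(-0.3333) + (1.6667)·(1.6667) + (-0.3333)·(-0.3333) + (-0.3333)·(-0.3333)) / 5 = 11.3333/5 = 2.2667

S is symmetric (S[j,i] = S[i,j]). Assembling:

S = [[5.0667, 0.9333],
 [0.9333, 2.2667]]


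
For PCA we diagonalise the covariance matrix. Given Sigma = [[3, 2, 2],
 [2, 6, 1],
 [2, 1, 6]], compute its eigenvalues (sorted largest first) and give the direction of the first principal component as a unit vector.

Step 1 — characteristic polynomial p(λ) = det(λI - Sigma) = λ³ - tr·λ² + c_1·λ - det, where tr = trace, c_1 = sum of the principal 2×2 minors, det = det(Sigma):
  tr = 3 + 6 + 6 = 15,
  c_1 = (3·6 - (2)²) + (3·6 - (2)²) + (6·6 - (1)²) = 14 + 14 + 35 = 63,
  det = 3·(6·6 - (1)²) - (2)·((2)·6 - (1)·(2)) + (2)·((2)·(1) - 6·(2)) = 3·(35) - (2)·(10) + (2)·(-10) = 65.
  So p(λ) = λ³ - 15λ² + 63λ - 65.
Step 2 — look for an integer root (rational root theorem: any rational root is an integer divisor of 65). Testing λ = 5:
  p(5) = 125 - 375 + 315 - 65 = 0  ✓
  Dividing out (λ - 5): p(λ) = (λ - 5)(λ² - 10λ + 13).
Step 3 — remaining eigenvalues from the quadratic λ² - 10λ + 13 = 0:
  Δ = 10² - 4·13 = 100 - 52 = 48,  λ = (10 ± √48)/2 = (10 ± 6.9282)/2 ≈ 8.4641 or 1.5359.
  Sorted: λ_1 = 8.4641,  λ_2 = 5,  λ_3 = 1.5359  (check: sum = 15 = tr ✓).

Step 4 — unit eigenvector for λ_1 ≈ 8.4641: v spans the null space of (Sigma - λ_1 I), whose rows are
  r_1 = (-5.4641, 2, 2),  r_2 = (2, -2.4641, 1),  r_3 = (2, 1, -2.4641).
  v is orthogonal to every row, so take v ∝ r_1 × r_2 = ((2)·(1) - (2)·(-2.4641), (2)·(2) - (-5.4641)·(1), (-5.4641)·(-2.4641) - (2)·(2)) ≈ (6.9282, 9.4641, 9.4641).
  Let u = (6.9282, 9.4641, 9.4641).
  ||u|| = √((6.9282)² + (9.4641)² + (9.4641)²) = √(227.1384) ≈ 15.0711,  v_1 = u/||u|| ≈ (0.4597, 0.628, 0.628) (||v_1|| = 1).

λ_1 = 8.4641,  λ_2 = 5,  λ_3 = 1.5359;  v_1 ≈ (0.4597, 0.628, 0.628)


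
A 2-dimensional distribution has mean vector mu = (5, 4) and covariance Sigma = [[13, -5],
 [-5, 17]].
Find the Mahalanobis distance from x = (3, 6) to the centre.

Step 1 — centre the observation: (x - mu) = (-2, 2).

Step 2 — invert Sigma. det(Sigma) = 13·17 - (-5)² = 196.
  Sigma^{-1} = (1/det) · [[d, -b], [-b, a]] = [[0.0867, 0.0255],
 [0.0255, 0.0663]].

Step 3 — form the quadratic (x - mu)^T · Sigma^{-1} · (x - mu):
  Sigma^{-1} · (x - mu) = (-0.1224, 0.0816).
  (x - mu)^T · [Sigma^{-1} · (x - mu)] = (-2)·(-0.1224) + (2)·(0.0816) = 0.4082.

Step 4 — take square root: d = √(0.4082) ≈ 0.6389.

d(x, mu) = √(0.4082) ≈ 0.6389


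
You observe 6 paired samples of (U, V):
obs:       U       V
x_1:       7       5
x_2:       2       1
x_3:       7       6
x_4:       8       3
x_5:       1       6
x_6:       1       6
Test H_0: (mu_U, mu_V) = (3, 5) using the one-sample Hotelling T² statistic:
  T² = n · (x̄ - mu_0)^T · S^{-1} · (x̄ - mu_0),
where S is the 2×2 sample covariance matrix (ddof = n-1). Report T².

Step 1 — sample mean vector:
  mean(U) = (7 + 2 + 7 + 8 + 1 + 1) / 6 = 26/6 = 4.3333
  mean(V) = (5 + 1 + 6 + 3 + 6 + 6) / 6 = 27/6 = 4.5
  x̄ = (4.3333, 4.5),  deviation x̄ - mu_0 = (4.3333, 4.5) - (3, 5) = (1.3333, -0.5).

Step 2 — sample covariance matrix, S[i,j] = (1/(n-1)) · Σ_k (x_{k,i} - mean_i) · (x_{k,j} - mean_j), divisor n-1 = 5:
  S[U,U] = ((2.6667)·(2.6667) + (-2.3333)·(-2.3333) + (2.6667)·(2.6667) + (3.6667)·(3.6667) + (-3.3333)·(-3.3333) + (-3.3333)·(-3.3333)) / 5 = 55.3333/5 = 11.0667
  S[U,V] = ((2.6667)·(0.5) + (-2.3333)·(-3.5) + (2.6667)·(1.5) + (3.6667)·(-1.5) + (-3.3333)·(1.5) + (-3.3333)·(1.5)) / 5 = -2/5 = -0.4
  S[V,V] = ((0.5)·(0.5) + (-3.5)·(-3.5) + (1.5)·(1.5) + (-1.5)·(-1.5) + (1.5)·(1.5) + (1.5)·(1.5)) / 5 = 21.5/5 = 4.3
  S = [[11.0667, -0.4],
 [-0.4, 4.3]].

Step 3 — invert S. det(S) = 11.0667·4.3 - (-0.4)² = 47.4267.
  S^{-1} = (1/det) · [[d, -b], [-b, a]] = [[0.0907, 0.0084],
 [0.0084, 0.2333]].

Step 4 — quadratic form (x̄ - mu_0)^T · S^{-1} · (x̄ - mu_0):
  S^{-1} · (x̄ - mu_0) = (0.1167, -0.1054),
  (x̄ - mu_0)^T · [...] = (1.3333)·(0.1167) + (-0.5)·(-0.1054) = 0.2083.

Step 5 — scale by n: T² = 6 · 0.2083 = 1.2496.

T² ≈ 1.2496


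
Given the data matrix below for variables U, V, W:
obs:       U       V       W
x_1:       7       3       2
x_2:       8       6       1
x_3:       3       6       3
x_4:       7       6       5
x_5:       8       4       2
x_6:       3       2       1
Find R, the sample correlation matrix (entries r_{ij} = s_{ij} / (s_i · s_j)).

Step 1 — column means:
  mean(U) = (7 + 8 + 3 + 7 + 8 + 3) / 6 = 36/6 = 6
  mean(V) = (3 + 6 + 6 + 6 + 4 + 2) / 6 = 27/6 = 4.5
  mean(W) = (2 + 1 + 3 + 5 + 2 + 1) / 6 = 14/6 = 2.3333

Step 2 — sample variances and covariances s[i,j] = (1/(n-1)) · Σ_k (x_{k,i} - mean_i) · (x_{k,j} - mean_j), with n-1 = 5:
  s[U,U] = ((1)·(1) + (2)·(2) + (-3)·(-3) + (1)·(1) + (2)·(2) + (-3)·(-3)) / 5 = 28/5 = 5.6
  s[U,V] = ((1)·(-1.5) + (2)·(1.5) + (-3)·(1.5) + (1)·(1.5) + (2)·(-0.5) + (-3)·(-2.5)) / 5 = 5/5 = 1
  s[U,W] = ((1)·(-0.3333) + (2)·(-1.3333) + (-3)·(0.6667) + (1)·(2.6667) + (2)·(-0.3333) + (-3)·(-1.3333)) / 5 = 1/5 = 0.2
  s[V,V] = ((-1.5)·(-1.5) + (1.5)·(1.5) + (1.5)·(1.5) + (1.5)·(1.5) + (-0.5)·(-0.5) + (-2.5)·(-2.5)) / 5 = 15.5/5 = 3.1
  s[V,W] = ((-1.5)·(-0.3333) + (1.5)·(-1.3333) + (1.5)·(0.6667) + (1.5)·(2.6667) + (-0.5)·(-0.3333) + (-2.5)·(-1.3333)) / 5 = 7/5 = 1.4
  s[W,W] = ((-0.3333)·(-0.3333) + (-1.3333)·(-1.3333) + (0.6667)·(0.6667) + (2.6667)·(2.6667) + (-0.3333)·(-0.3333) + (-1.3333)·(-1.3333)) / 5 = 11.3333/5 = 2.2667
  Sample standard deviations s_i = √(s[i,i]):
  s(U) = √(5.6) = 2.3664
  s(V) = √(3.1) = 1.7607
  s(W) = √(2.2667) = 1.5055

Step 3 — r_{ij} = s_{ij} / (s_i · s_j):
  r[U,U] = 1 (diagonal).
  r[U,V] = 1 / (2.3664 · 1.7607) = 1 / 4.1665 = 0.24
  r[U,W] = 0.2 / (2.3664 · 1.5055) = 0.2 / 3.5628 = 0.0561
  r[V,V] = 1 (diagonal).
  r[V,W] = 1.4 / (1.7607 · 1.5055) = 1.4 / 2.6508 = 0.5281
  r[W,W] = 1 (diagonal).

R is symmetric with unit diagonal. Assembling:

R = [[1, 0.24, 0.0561],
 [0.24, 1, 0.5281],
 [0.0561, 0.5281, 1]]


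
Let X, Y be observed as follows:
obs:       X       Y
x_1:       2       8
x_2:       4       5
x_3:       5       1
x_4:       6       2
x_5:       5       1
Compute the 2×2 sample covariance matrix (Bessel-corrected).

Step 1 — column means:
  mean(X) = (2 + 4 + 5 + 6 + 5) / 5 = 22/5 = 4.4
  mean(Y) = (8 + 5 + 1 + 2 + 1) / 5 = 17/5 = 3.4

Step 2 — sample covariance S[i,j] = (1/(n-1)) · Σ_k (x_{k,i} - mean_i) · (x_{k,j} - mean_j), with n-1 = 4.
  S[X,X] = ((-2.4)·(-2.4) + (-0.4)·(-0.4) + (0.6)·(0.6) + (1.6)·(1.6) + (0.6)·(0.6)) / 4 = 9.2/4 = 2.3
  S[X,Y] = ((-2.4)·(4.6) + (-0.4)·(1.6) + (0.6)·(-2.4) + (1.6)·(-1.4) + (0.6)·(-2.4)) / 4 = -16.8/4 = -4.2
  S[Y,Y] = ((4.6)·(4.6) + (1.6)·(1.6) + (-2.4)·(-2.4) + (-1.4)·(-1.4) + (-2.4)·(-2.4)) / 4 = 37.2/4 = 9.3

S is symmetric (S[j,i] = S[i,j]). Assembling:

S = [[2.3, -4.2],
 [-4.2, 9.3]]


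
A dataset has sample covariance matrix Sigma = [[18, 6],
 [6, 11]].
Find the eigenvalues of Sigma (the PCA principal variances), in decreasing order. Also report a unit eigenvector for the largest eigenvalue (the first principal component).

Step 1 — characteristic polynomial of 2×2 Sigma:
  det(Sigma - λI) = λ² - trace · λ + det = 0.
  trace = 18 + 11 = 29, det = 18·11 - (6)² = 162.
Step 2 — discriminant:
  Δ = trace² - 4·det = 841 - 648 = 193.
Step 3 — eigenvalues:
  λ = (trace ± √Δ)/2 = (29 ± 13.8924)/2,
  λ_1 = 21.4462,  λ_2 = 7.5538.

Step 4 — unit eigenvector for λ_1: solve (Sigma - λ_1 I)v = 0. First row:
  (18 - 21.4462)·v_x + (6)·v_y = 0, i.e. (-3.4462)·v_x + (6)·v_y = 0,
  so v ∝ (b, λ_1 - a) = (6, 3.4462) = u.
  ||u|| = √((6)² + (3.4462)²) = √(47.8764) ≈ 6.9193,
  v_1 = u/||u|| ≈ (0.8671, 0.4981) (||v_1|| = 1).

λ_1 = 21.4462,  λ_2 = 7.5538;  v_1 ≈ (0.8671, 0.4981)


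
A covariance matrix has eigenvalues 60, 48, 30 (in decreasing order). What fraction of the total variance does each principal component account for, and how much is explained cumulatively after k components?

Step 1 — total variance = trace(Sigma) = Σ λ_i = 60 + 48 + 30 = 138.

Step 2 — fraction explained by component i = λ_i / Σ λ:
  PC1: 60/138 = 0.4348
  PC2: 48/138 = 0.3478
  PC3: 30/138 = 0.2174

Step 3 — cumulative fraction after k components = (λ_1 + ... + λ_k) / Σ λ:
  k = 1: 60/138 = 0.4348
  k = 2: (60 + 48)/138 = 108/138 = 0.7826
  k = 3: (60 + 48 + 30)/138 = 138/138 = 1

Summary (fraction, with percent):

explained: PC1 0.4348 (43.48%), PC2 0.3478 (34.78%), PC3 0.2174 (21.74%);  cumulative: 0.4348, 0.7826, 1


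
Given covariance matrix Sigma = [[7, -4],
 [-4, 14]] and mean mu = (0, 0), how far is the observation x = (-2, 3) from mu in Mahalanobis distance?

Step 1 — centre the observation: (x - mu) = (-2, 3).

Step 2 — invert Sigma. det(Sigma) = 7·14 - (-4)² = 82.
  Sigma^{-1} = (1/det) · [[d, -b], [-b, a]] = [[0.1707, 0.0488],
 [0.0488, 0.0854]].

Step 3 — form the quadratic (x - mu)^T · Sigma^{-1} · (x - mu):
  Sigma^{-1} · (x - mu) = (-0.1951, 0.1585).
  (x - mu)^T · [Sigma^{-1} · (x - mu)] = (-2)·(-0.1951) + (3)·(0.1585) = 0.8659.

Step 4 — take square root: d = √(0.8659) ≈ 0.9305.

d(x, mu) = √(0.8659) ≈ 0.9305


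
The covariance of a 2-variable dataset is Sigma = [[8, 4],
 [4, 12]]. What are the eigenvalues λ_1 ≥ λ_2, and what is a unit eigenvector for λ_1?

Step 1 — characteristic polynomial of 2×2 Sigma:
  det(Sigma - λI) = λ² - trace · λ + det = 0.
  trace = 8 + 12 = 20, det = 8·12 - (4)² = 80.
Step 2 — discriminant:
  Δ = trace² - 4·det = 400 - 320 = 80.
Step 3 — eigenvalues:
  λ = (trace ± √Δ)/2 = (20 ± 8.9443)/2,
  λ_1 = 14.4721,  λ_2 = 5.5279.

Step 4 — unit eigenvector for λ_1: solve (Sigma - λ_1 I)v = 0. First row:
  (8 - 14.4721)·v_x + (4)·v_y = 0, i.e. (-6.4721)·v_x + (4)·v_y = 0,
  so v ∝ (b, λ_1 - a) = (4, 6.4721) = u.
  ||u|| = √((4)² + (6.4721)²) = √(57.8885) ≈ 7.6085,
  v_1 = u/||u|| ≈ (0.5257, 0.8507) (||v_1|| = 1).

λ_1 = 14.4721,  λ_2 = 5.5279;  v_1 ≈ (0.5257, 0.8507)


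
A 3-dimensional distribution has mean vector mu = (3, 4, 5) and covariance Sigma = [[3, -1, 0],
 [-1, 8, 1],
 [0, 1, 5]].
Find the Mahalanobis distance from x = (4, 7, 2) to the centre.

Step 1 — centre the observation: (x - mu) = (1, 3, -3).

Step 2 — invert Sigma (cofactor / det for 3×3, or solve directly):
  Sigma^{-1} = [[0.3482, 0.0446, -0.0089],
 [0.0446, 0.1339, -0.0268],
 [-0.0089, -0.0268, 0.2054]].

Step 3 — form the quadratic (x - mu)^T · Sigma^{-1} · (x - mu):
  Sigma^{-1} · (x - mu) = (0.5089, 0.5268, -0.7054).
  (x - mu)^T · [Sigma^{-1} · (x - mu)] = (1)·(0.5089) + (3)·(0.5268) + (-3)·(-0.7054) = 4.2054.

Step 4 — take square root: d = √(4.2054) ≈ 2.0507.

d(x, mu) = √(4.2054) ≈ 2.0507


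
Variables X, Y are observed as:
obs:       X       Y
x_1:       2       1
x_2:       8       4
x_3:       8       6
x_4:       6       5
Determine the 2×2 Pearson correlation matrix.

Step 1 — column means:
  mean(X) = (2 + 8 + 8 + 6) / 4 = 24/4 = 6
  mean(Y) = (1 + 4 + 6 + 5) / 4 = 16/4 = 4

Step 2 — sample variances and covariances s[i,j] = (1/(n-1)) · Σ_k (x_{k,i} - mean_i) · (x_{k,j} - mean_j), with n-1 = 3:
  s[X,X] = ((-4)·(-4) + (2)·(2) + (2)·(2) + (0)·(0)) / 3 = 24/3 = 8
  s[X,Y] = ((-4)·(-3) + (2)·(0) + (2)·(2) + (0)·(1)) / 3 = 16/3 = 5.3333
  s[Y,Y] = ((-3)·(-3) + (0)·(0) + (2)·(2) + (1)·(1)) / 3 = 14/3 = 4.6667
  Sample standard deviations s_i = √(s[i,i]):
  s(X) = √(8) = 2.8284
  s(Y) = √(4.6667) = 2.1602

Step 3 — r_{ij} = s_{ij} / (s_i · s_j):
  r[X,X] = 1 (diagonal).
  r[X,Y] = 5.3333 / (2.8284 · 2.1602) = 5.3333 / 6.1101 = 0.8729
  r[Y,Y] = 1 (diagonal).

R is symmetric with unit diagonal. Assembling:

R = [[1, 0.8729],
 [0.8729, 1]]


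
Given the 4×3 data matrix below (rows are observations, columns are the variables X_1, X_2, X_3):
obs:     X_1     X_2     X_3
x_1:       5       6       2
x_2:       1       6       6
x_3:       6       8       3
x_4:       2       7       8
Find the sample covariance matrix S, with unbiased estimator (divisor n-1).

Step 1 — column means:
  mean(X_1) = (5 + 1 + 6 + 2) / 4 = 14/4 = 3.5
  mean(X_2) = (6 + 6 + 8 + 7) / 4 = 27/4 = 6.75
  mean(X_3) = (2 + 6 + 3 + 8) / 4 = 19/4 = 4.75

Step 2 — sample covariance S[i,j] = (1/(n-1)) · Σ_k (x_{k,i} - mean_i) · (x_{k,j} - mean_j), with n-1 = 3.
  S[X_1,X_1] = ((1.5)·(1.5) + (-2.5)·(-2.5) + (2.5)·(2.5) + (-1.5)·(-1.5)) / 3 = 17/3 = 5.6667
  S[X_1,X_2] = ((1.5)·(-0.75) + (-2.5)·(-0.75) + (2.5)·(1.25) + (-1.5)·(0.25)) / 3 = 3.5/3 = 1.1667
  S[X_1,X_3] = ((1.5)·(-2.75) + (-2.5)·(1.25) + (2.5)·(-1.75) + (-1.5)·(3.25)) / 3 = -16.5/3 = -5.5
  S[X_2,X_2] = ((-0.75)·(-0.75) + (-0.75)·(-0.75) + (1.25)·(1.25) + (0.25)·(0.25)) / 3 = 2.75/3 = 0.9167
  S[X_2,X_3] = ((-0.75)·(-2.75) + (-0.75)·(1.25) + (1.25)·(-1.75) + (0.25)·(3.25)) / 3 = -0.25/3 = -0.0833
  S[X_3,X_3] = ((-2.75)·(-2.75) + (1.25)·(1.25) + (-1.75)·(-1.75) + (3.25)·(3.25)) / 3 = 22.75/3 = 7.5833

S is symmetric (S[j,i] = S[i,j]). Assembling:

S = [[5.6667, 1.1667, -5.5],
 [1.1667, 0.9167, -0.0833],
 [-5.5, -0.0833, 7.5833]]


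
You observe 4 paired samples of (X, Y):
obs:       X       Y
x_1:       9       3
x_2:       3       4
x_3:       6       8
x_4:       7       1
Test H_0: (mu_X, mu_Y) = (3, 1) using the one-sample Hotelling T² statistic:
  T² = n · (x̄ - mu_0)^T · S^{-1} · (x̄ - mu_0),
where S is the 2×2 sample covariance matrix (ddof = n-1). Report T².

Step 1 — sample mean vector:
  mean(X) = (9 + 3 + 6 + 7) / 4 = 25/4 = 6.25
  mean(Y) = (3 + 4 + 8 + 1) / 4 = 16/4 = 4
  x̄ = (6.25, 4),  deviation x̄ - mu_0 = (6.25, 4) - (3, 1) = (3.25, 3).

Step 2 — sample covariance matrix, S[i,j] = (1/(n-1)) · Σ_k (x_{k,i} - mean_i) · (x_{k,j} - mean_j), divisor n-1 = 3:
  S[X,X] = ((2.75)·(2.75) + (-3.25)·(-3.25) + (-0.25)·(-0.25) + (0.75)·(0.75)) / 3 = 18.75/3 = 6.25
  S[X,Y] = ((2.75)·(-1) + (-3.25)·(0) + (-0.25)·(4) + (0.75)·(-3)) / 3 = -6/3 = -2
  S[Y,Y] = ((-1)·(-1) + (0)·(0) + (4)·(4) + (-3)·(-3)) / 3 = 26/3 = 8.6667
  S = [[6.25, -2],
 [-2, 8.6667]].

Step 3 — invert S. det(S) = 6.25·8.6667 - (-2)² = 50.1667.
  S^{-1} = (1/det) · [[d, -b], [-b, a]] = [[0.1728, 0.0399],
 [0.0399, 0.1246]].

Step 4 — quadratic form (x̄ - mu_0)^T · S^{-1} · (x̄ - mu_0):
  S^{-1} · (x̄ - mu_0) = (0.6811, 0.5033),
  (x̄ - mu_0)^T · [...] = (3.25)·(0.6811) + (3)·(0.5033) = 3.7234.

Step 5 — scale by n: T² = 4 · 3.7234 = 14.8937.

T² ≈ 14.8937


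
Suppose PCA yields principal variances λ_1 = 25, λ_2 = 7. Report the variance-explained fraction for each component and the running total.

Step 1 — total variance = trace(Sigma) = Σ λ_i = 25 + 7 = 32.

Step 2 — fraction explained by component i = λ_i / Σ λ:
  PC1: 25/32 = 0.7812
  PC2: 7/32 = 0.2188

Step 3 — cumulative fraction after k components = (λ_1 + ... + λ_k) / Σ λ:
  k = 1: 25/32 = 0.7812
  k = 2: (25 + 7)/32 = 32/32 = 1

Summary (fraction, with percent):

explained: PC1 0.7812 (78.12%), PC2 0.2188 (21.88%);  cumulative: 0.7812, 1


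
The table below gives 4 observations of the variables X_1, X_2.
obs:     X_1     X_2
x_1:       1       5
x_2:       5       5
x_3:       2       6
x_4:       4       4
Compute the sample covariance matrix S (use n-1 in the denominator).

Step 1 — column means:
  mean(X_1) = (1 + 5 + 2 + 4) / 4 = 12/4 = 3
  mean(X_2) = (5 + 5 + 6 + 4) / 4 = 20/4 = 5

Step 2 — sample covariance S[i,j] = (1/(n-1)) · Σ_k (x_{k,i} - mean_i) · (x_{k,j} - mean_j), with n-1 = 3.
  S[X_1,X_1] = ((-2)·(-2) + (2)·(2) + (-1)·(-1) + (1)·(1)) / 3 = 10/3 = 3.3333
  S[X_1,X_2] = ((-2)·(0) + (2)·(0) + (-1)·(1) + (1)·(-1)) / 3 = -2/3 = -0.6667
  S[X_2,X_2] = ((0)·(0) + (0)·(0) + (1)·(1) + (-1)·(-1)) / 3 = 2/3 = 0.6667

S is symmetric (S[j,i] = S[i,j]). Assembling:

S = [[3.3333, -0.6667],
 [-0.6667, 0.6667]]


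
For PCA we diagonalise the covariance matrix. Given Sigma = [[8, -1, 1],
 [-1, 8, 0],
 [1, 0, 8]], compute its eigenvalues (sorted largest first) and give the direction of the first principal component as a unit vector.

Step 1 — characteristic polynomial p(λ) = det(λI - Sigma) = λ³ - tr·λ² + c_1·λ - det, where tr = trace, c_1 = sum of the principal 2×2 minors, det = det(Sigma):
  tr = 8 + 8 + 8 = 24,
  c_1 = (8·8 - (-1)²) + (8·8 - (1)²) + (8·8 - (0)²) = 63 + 63 + 64 = 190,
  det = 8·(8·8 - (0)²) - (-1)·((-1)·8 - (0)·(1)) + (1)·((-1)·(0) - 8·(1)) = 8·(64) - (-1)·(-8) + (1)·(-8) = 496.
  So p(λ) = λ³ - 24λ² + 190λ - 496.
Step 2 — look for an integer root (rational root theorem: any rational root is an integer divisor of 496). Testing λ = 8:
  p(8) = 512 - 1536 + 1520 - 496 = 0  ✓
  Dividing out (λ - 8): p(λ) = (λ - 8)(λ² - 16λ + 62).
Step 3 — remaining eigenvalues from the quadratic λ² - 16λ + 62 = 0:
  Δ = 16² - 4·62 = 256 - 248 = 8,  λ = (16 ± √8)/2 = (16 ± 2.8284)/2 ≈ 9.4142 or 6.5858.
  Sorted: λ_1 = 9.4142,  λ_2 = 8,  λ_3 = 6.5858  (check: sum = 24 = tr ✓).

Step 4 — unit eigenvector for λ_1 ≈ 9.4142: v spans the null space of (Sigma - λ_1 I), whose rows are
  r_1 = (-1.4142, -1, 1),  r_2 = (-1, -1.4142, 0),  r_3 = (1, 0, -1.4142).
  v is orthogonal to every row, so take v ∝ r_1 × r_2 = ((-1)·(0) - (1)·(-1.4142), (1)·(-1) - (-1.4142)·(0), (-1.4142)·(-1.4142) - (-1)·(-1)) ≈ (1.4142, -1, 1).
  Let u = (1.4142, -1, 1).
  ||u|| = √((1.4142)² + (-1)² + (1)²) = √(4) ≈ 2,  v_1 = u/||u|| ≈ (0.7071, -0.5, 0.5) (||v_1|| = 1).

λ_1 = 9.4142,  λ_2 = 8,  λ_3 = 6.5858;  v_1 ≈ (0.7071, -0.5, 0.5)


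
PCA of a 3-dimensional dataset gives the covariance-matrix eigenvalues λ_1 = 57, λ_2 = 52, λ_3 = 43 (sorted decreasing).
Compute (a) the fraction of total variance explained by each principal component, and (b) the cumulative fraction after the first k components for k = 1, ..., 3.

Step 1 — total variance = trace(Sigma) = Σ λ_i = 57 + 52 + 43 = 152.

Step 2 — fraction explained by component i = λ_i / Σ λ:
  PC1: 57/152 = 0.375
  PC2: 52/152 = 0.3421
  PC3: 43/152 = 0.2829

Step 3 — cumulative fraction after k components = (λ_1 + ... + λ_k) / Σ λ:
  k = 1: 57/152 = 0.375
  k = 2: (57 + 52)/152 = 109/152 = 0.7171
  k = 3: (57 + 52 + 43)/152 = 152/152 = 1

Summary (fraction, with percent):

explained: PC1 0.375 (37.5%), PC2 0.3421 (34.21%), PC3 0.2829 (28.29%);  cumulative: 0.375, 0.7171, 1


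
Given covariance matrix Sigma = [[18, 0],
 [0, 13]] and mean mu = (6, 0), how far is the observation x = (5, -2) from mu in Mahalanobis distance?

Step 1 — centre the observation: (x - mu) = (-1, -2).

Step 2 — invert Sigma. det(Sigma) = 18·13 - (0)² = 234.
  Sigma^{-1} = (1/det) · [[d, -b], [-b, a]] = [[0.0556, 0],
 [0, 0.0769]].

Step 3 — form the quadratic (x - mu)^T · Sigma^{-1} · (x - mu):
  Sigma^{-1} · (x - mu) = (-0.0556, -0.1538).
  (x - mu)^T · [Sigma^{-1} · (x - mu)] = (-1)·(-0.0556) + (-2)·(-0.1538) = 0.3632.

Step 4 — take square root: d = √(0.3632) ≈ 0.6027.

d(x, mu) = √(0.3632) ≈ 0.6027


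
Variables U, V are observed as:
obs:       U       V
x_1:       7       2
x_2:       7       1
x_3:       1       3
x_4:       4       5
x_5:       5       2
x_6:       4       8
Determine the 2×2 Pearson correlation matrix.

Step 1 — column means:
  mean(U) = (7 + 7 + 1 + 4 + 5 + 4) / 6 = 28/6 = 4.6667
  mean(V) = (2 + 1 + 3 + 5 + 2 + 8) / 6 = 21/6 = 3.5

Step 2 — sample variances and covariances s[i,j] = (1/(n-1)) · Σ_k (x_{k,i} - mean_i) · (x_{k,j} - mean_j), with n-1 = 5:
  s[U,U] = ((2.3333)·(2.3333) + (2.3333)·(2.3333) + (-3.6667)·(-3.6667) + (-0.6667)·(-0.6667) + (0.3333)·(0.3333) + (-0.6667)·(-0.6667)) / 5 = 25.3333/5 = 5.0667
  s[U,V] = ((2.3333)·(-1.5) + (2.3333)·(-2.5) + (-3.6667)·(-0.5) + (-0.6667)·(1.5) + (0.3333)·(-1.5) + (-0.6667)·(4.5)) / 5 = -12/5 = -2.4
  s[V,V] = ((-1.5)·(-1.5) + (-2.5)·(-2.5) + (-0.5)·(-0.5) + (1.5)·(1.5) + (-1.5)·(-1.5) + (4.5)·(4.5)) / 5 = 33.5/5 = 6.7
  Sample standard deviations s_i = √(s[i,i]):
  s(U) = √(5.0667) = 2.2509
  s(V) = √(6.7) = 2.5884

Step 3 — r_{ij} = s_{ij} / (s_i · s_j):
  r[U,U] = 1 (diagonal).
  r[U,V] = -2.4 / (2.2509 · 2.5884) = -2.4 / 5.8264 = -0.4119
  r[V,V] = 1 (diagonal).

R is symmetric with unit diagonal. Assembling:

R = [[1, -0.4119],
 [-0.4119, 1]]


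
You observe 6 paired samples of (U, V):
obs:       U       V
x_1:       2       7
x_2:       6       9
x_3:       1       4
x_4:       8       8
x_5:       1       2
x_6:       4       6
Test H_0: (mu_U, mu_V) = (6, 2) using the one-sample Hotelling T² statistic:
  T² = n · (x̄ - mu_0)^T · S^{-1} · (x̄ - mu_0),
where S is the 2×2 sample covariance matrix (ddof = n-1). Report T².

Step 1 — sample mean vector:
  mean(U) = (2 + 6 + 1 + 8 + 1 + 4) / 6 = 22/6 = 3.6667
  mean(V) = (7 + 9 + 4 + 8 + 2 + 6) / 6 = 36/6 = 6
  x̄ = (3.6667, 6),  deviation x̄ - mu_0 = (3.6667, 6) - (6, 2) = (-2.3333, 4).

Step 2 — sample covariance matrix, S[i,j] = (1/(n-1)) · Σ_k (x_{k,i} - mean_i) · (x_{k,j} - mean_j), divisor n-1 = 5:
  S[U,U] = ((-1.6667)·(-1.6667) + (2.3333)·(2.3333) + (-2.6667)·(-2.6667) + (4.3333)·(4.3333) + (-2.6667)·(-2.6667) + (0.3333)·(0.3333)) / 5 = 41.3333/5 = 8.2667
  S[U,V] = ((-1.6667)·(1) + (2.3333)·(3) + (-2.6667)·(-2) + (4.3333)·(2) + (-2.6667)·(-4) + (0.3333)·(0)) / 5 = 30/5 = 6
  S[V,V] = ((1)·(1) + (3)·(3) + (-2)·(-2) + (2)·(2) + (-4)·(-4) + (0)·(0)) / 5 = 34/5 = 6.8
  S = [[8.2667, 6],
 [6, 6.8]].

Step 3 — invert S. det(S) = 8.2667·6.8 - (6)² = 20.2133.
  S^{-1} = (1/det) · [[d, -b], [-b, a]] = [[0.3364, -0.2968],
 [-0.2968, 0.409]].

Step 4 — quadratic form (x̄ - mu_0)^T · S^{-1} · (x̄ - mu_0):
  S^{-1} · (x̄ - mu_0) = (-1.9723, 2.3285),
  (x̄ - mu_0)^T · [...] = (-2.3333)·(-1.9723) + (4)·(2.3285) = 13.916.

Step 5 — scale by n: T² = 6 · 13.916 = 83.496.

T² ≈ 83.496


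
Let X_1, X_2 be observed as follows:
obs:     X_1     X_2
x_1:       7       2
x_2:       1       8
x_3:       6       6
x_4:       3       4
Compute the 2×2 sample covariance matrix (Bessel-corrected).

Step 1 — column means:
  mean(X_1) = (7 + 1 + 6 + 3) / 4 = 17/4 = 4.25
  mean(X_2) = (2 + 8 + 6 + 4) / 4 = 20/4 = 5

Step 2 — sample covariance S[i,j] = (1/(n-1)) · Σ_k (x_{k,i} - mean_i) · (x_{k,j} - mean_j), with n-1 = 3.
  S[X_1,X_1] = ((2.75)·(2.75) + (-3.25)·(-3.25) + (1.75)·(1.75) + (-1.25)·(-1.25)) / 3 = 22.75/3 = 7.5833
  S[X_1,X_2] = ((2.75)·(-3) + (-3.25)·(3) + (1.75)·(1) + (-1.25)·(-1)) / 3 = -15/3 = -5
  S[X_2,X_2] = ((-3)·(-3) + (3)·(3) + (1)·(1) + (-1)·(-1)) / 3 = 20/3 = 6.6667

S is symmetric (S[j,i] = S[i,j]). Assembling:

S = [[7.5833, -5],
 [-5, 6.6667]]


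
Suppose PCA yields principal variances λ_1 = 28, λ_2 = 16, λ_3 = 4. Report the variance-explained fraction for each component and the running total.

Step 1 — total variance = trace(Sigma) = Σ λ_i = 28 + 16 + 4 = 48.

Step 2 — fraction explained by component i = λ_i / Σ λ:
  PC1: 28/48 = 0.5833
  PC2: 16/48 = 0.3333
  PC3: 4/48 = 0.0833

Step 3 — cumulative fraction after k components = (λ_1 + ... + λ_k) / Σ λ:
  k = 1: 28/48 = 0.5833
  k = 2: (28 + 16)/48 = 44/48 = 0.9167
  k = 3: (28 + 16 + 4)/48 = 48/48 = 1

Summary (fraction, with percent):

explained: PC1 0.5833 (58.33%), PC2 0.3333 (33.33%), PC3 0.0833 (8.33%);  cumulative: 0.5833, 0.9167, 1


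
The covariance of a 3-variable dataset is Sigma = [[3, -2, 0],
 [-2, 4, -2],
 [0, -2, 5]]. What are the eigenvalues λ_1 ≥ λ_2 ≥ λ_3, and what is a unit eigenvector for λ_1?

Step 1 — characteristic polynomial p(λ) = det(λI - Sigma) = λ³ - tr·λ² + c_1·λ - det, where tr = trace, c_1 = sum of the principal 2×2 minors, det = det(Sigma):
  tr = 3 + 4 + 5 = 12,
  c_1 = (3·4 - (-2)²) + (3·5 - (0)²) + (4·5 - (-2)²) = 8 + 15 + 16 = 39,
  det = 3·(4·5 - (-2)²) - (-2)·((-2)·5 - (-2)·(0)) + (0)·((-2)·(-2) - 4·(0)) = 3·(16) - (-2)·(-10) + (0)·(4) = 28.
  So p(λ) = λ³ - 12λ² + 39λ - 28.
Step 2 — look for an integer root (rational root theorem: any rational root is an integer divisor of 28). Testing λ = 1:
  p(1) = 1 - 12 + 39 - 28 = 0  ✓
  Dividing out (λ - 1): p(λ) = (λ - 1)(λ² - 11λ + 28).
Step 3 — remaining eigenvalues from the quadratic λ² - 11λ + 28 = 0:
  Δ = 11² - 4·28 = 121 - 112 = 9,  λ = (11 ± √9)/2 = (11 ± 3)/2 = 7 or 4.
  Sorted: λ_1 = 7,  λ_2 = 4,  λ_3 = 1  (check: sum = 12 = tr ✓).

Step 4 — unit eigenvector for λ_1 = 7: v spans the null space of (Sigma - λ_1 I), whose rows are
  r_1 = (-4, -2, 0),  r_2 = (-2, -3, -2),  r_3 = (0, -2, -2).
  v is orthogonal to every row, so take v ∝ r_1 × r_2 = ((-2)·(-2) - (0)·(-3), (0)·(-2) - (-4)·(-2), (-4)·(-3) - (-2)·(-2)) = (4, -8, 8).
  Rescale (divide by 4): u = (1, -2, 2).
  ||u|| = √((1)² + (-2)² + (2)²) = √(9) = 3,  v_1 = u/||u|| ≈ (0.3333, -0.6667, 0.6667) (||v_1|| = 1).

λ_1 = 7,  λ_2 = 4,  λ_3 = 1;  v_1 ≈ (0.3333, -0.6667, 0.6667)


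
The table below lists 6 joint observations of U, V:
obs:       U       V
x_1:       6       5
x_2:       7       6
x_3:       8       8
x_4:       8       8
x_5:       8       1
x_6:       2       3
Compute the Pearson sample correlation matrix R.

Step 1 — column means:
  mean(U) = (6 + 7 + 8 + 8 + 8 + 2) / 6 = 39/6 = 6.5
  mean(V) = (5 + 6 + 8 + 8 + 1 + 3) / 6 = 31/6 = 5.1667

Step 2 — sample variances and covariances s[i,j] = (1/(n-1)) · Σ_k (x_{k,i} - mean_i) · (x_{k,j} - mean_j), with n-1 = 5:
  s[U,U] = ((-0.5)·(-0.5) + (0.5)·(0.5) + (1.5)·(1.5) + (1.5)·(1.5) + (1.5)·(1.5) + (-4.5)·(-4.5)) / 5 = 27.5/5 = 5.5
  s[U,V] = ((-0.5)·(-0.1667) + (0.5)·(0.8333) + (1.5)·(2.8333) + (1.5)·(2.8333) + (1.5)·(-4.1667) + (-4.5)·(-2.1667)) / 5 = 12.5/5 = 2.5
  s[V,V] = ((-0.1667)·(-0.1667) + (0.8333)·(0.8333) + (2.8333)·(2.8333) + (2.8333)·(2.8333) + (-4.1667)·(-4.1667) + (-2.1667)·(-2.1667)) / 5 = 38.8333/5 = 7.7667
  Sample standard deviations s_i = √(s[i,i]):
  s(U) = √(5.5) = 2.3452
  s(V) = √(7.7667) = 2.7869

Step 3 — r_{ij} = s_{ij} / (s_i · s_j):
  r[U,U] = 1 (diagonal).
  r[U,V] = 2.5 / (2.3452 · 2.7869) = 2.5 / 6.5358 = 0.3825
  r[V,V] = 1 (diagonal).

R is symmetric with unit diagonal. Assembling:

R = [[1, 0.3825],
 [0.3825, 1]]


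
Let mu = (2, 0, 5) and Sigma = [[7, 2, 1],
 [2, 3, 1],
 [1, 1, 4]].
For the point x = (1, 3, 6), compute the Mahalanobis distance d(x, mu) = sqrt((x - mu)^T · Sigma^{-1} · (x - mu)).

Step 1 — centre the observation: (x - mu) = (-1, 3, 1).

Step 2 — invert Sigma (cofactor / det for 3×3, or solve directly):
  Sigma^{-1} = [[0.1774, -0.1129, -0.0161],
 [-0.1129, 0.4355, -0.0806],
 [-0.0161, -0.0806, 0.2742]].

Step 3 — form the quadratic (x - mu)^T · Sigma^{-1} · (x - mu):
  Sigma^{-1} · (x - mu) = (-0.5323, 1.3387, 0.0484).
  (x - mu)^T · [Sigma^{-1} · (x - mu)] = (-1)·(-0.5323) + (3)·(1.3387) + (1)·(0.0484) = 4.5968.

Step 4 — take square root: d = √(4.5968) ≈ 2.144.

d(x, mu) = √(4.5968) ≈ 2.144


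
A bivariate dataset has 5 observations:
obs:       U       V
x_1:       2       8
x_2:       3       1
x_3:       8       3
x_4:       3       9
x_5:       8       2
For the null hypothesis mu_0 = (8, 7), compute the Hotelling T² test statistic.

Step 1 — sample mean vector:
  mean(U) = (2 + 3 + 8 + 3 + 8) / 5 = 24/5 = 4.8
  mean(V) = (8 + 1 + 3 + 9 + 2) / 5 = 23/5 = 4.6
  x̄ = (4.8, 4.6),  deviation x̄ - mu_0 = (4.8, 4.6) - (8, 7) = (-3.2, -2.4).

Step 2 — sample covariance matrix, S[i,j] = (1/(n-1)) · Σ_k (x_{k,i} - mean_i) · (x_{k,j} - mean_j), divisor n-1 = 4:
  S[U,U] = ((-2.8)·(-2.8) + (-1.8)·(-1.8) + (3.2)·(3.2) + (-1.8)·(-1.8) + (3.2)·(3.2)) / 4 = 34.8/4 = 8.7
  S[U,V] = ((-2.8)·(3.4) + (-1.8)·(-3.6) + (3.2)·(-1.6) + (-1.8)·(4.4) + (3.2)·(-2.6)) / 4 = -24.4/4 = -6.1
  S[V,V] = ((3.4)·(3.4) + (-3.6)·(-3.6) + (-1.6)·(-1.6) + (4.4)·(4.4) + (-2.6)·(-2.6)) / 4 = 53.2/4 = 13.3
  S = [[8.7, -6.1],
 [-6.1, 13.3]].

Step 3 — invert S. det(S) = 8.7·13.3 - (-6.1)² = 78.5.
  S^{-1} = (1/det) · [[d, -b], [-b, a]] = [[0.1694, 0.0777],
 [0.0777, 0.1108]].

Step 4 — quadratic form (x̄ - mu_0)^T · S^{-1} · (x̄ - mu_0):
  S^{-1} · (x̄ - mu_0) = (-0.7287, -0.5146),
  (x̄ - mu_0)^T · [...] = (-3.2)·(-0.7287) + (-2.4)·(-0.5146) = 3.5669.

Step 5 — scale by n: T² = 5 · 3.5669 = 17.8344.

T² ≈ 17.8344


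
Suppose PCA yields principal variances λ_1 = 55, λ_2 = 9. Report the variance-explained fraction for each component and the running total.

Step 1 — total variance = trace(Sigma) = Σ λ_i = 55 + 9 = 64.

Step 2 — fraction explained by component i = λ_i / Σ λ:
  PC1: 55/64 = 0.8594
  PC2: 9/64 = 0.1406

Step 3 — cumulative fraction after k components = (λ_1 + ... + λ_k) / Σ λ:
  k = 1: 55/64 = 0.8594
  k = 2: (55 + 9)/64 = 64/64 = 1

Summary (fraction, with percent):

explained: PC1 0.8594 (85.94%), PC2 0.1406 (14.06%);  cumulative: 0.8594, 1


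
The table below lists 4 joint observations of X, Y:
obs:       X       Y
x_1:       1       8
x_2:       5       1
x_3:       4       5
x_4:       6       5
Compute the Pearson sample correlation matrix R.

Step 1 — column means:
  mean(X) = (1 + 5 + 4 + 6) / 4 = 16/4 = 4
  mean(Y) = (8 + 1 + 5 + 5) / 4 = 19/4 = 4.75

Step 2 — sample variances and covariances s[i,j] = (1/(n-1)) · Σ_k (x_{k,i} - mean_i) · (x_{k,j} - mean_j), with n-1 = 3:
  s[X,X] = ((-3)·(-3) + (1)·(1) + (0)·(0) + (2)·(2)) / 3 = 14/3 = 4.6667
  s[X,Y] = ((-3)·(3.25) + (1)·(-3.75) + (0)·(0.25) + (2)·(0.25)) / 3 = -13/3 = -4.3333
  s[Y,Y] = ((3.25)·(3.25) + (-3.75)·(-3.75) + (0.25)·(0.25) + (0.25)·(0.25)) / 3 = 24.75/3 = 8.25
  Sample standard deviations s_i = √(s[i,i]):
  s(X) = √(4.6667) = 2.1602
  s(Y) = √(8.25) = 2.8723

Step 3 — r_{ij} = s_{ij} / (s_i · s_j):
  r[X,X] = 1 (diagonal).
  r[X,Y] = -4.3333 / (2.1602 · 2.8723) = -4.3333 / 6.2048 = -0.6984
  r[Y,Y] = 1 (diagonal).

R is symmetric with unit diagonal. Assembling:

R = [[1, -0.6984],
 [-0.6984, 1]]


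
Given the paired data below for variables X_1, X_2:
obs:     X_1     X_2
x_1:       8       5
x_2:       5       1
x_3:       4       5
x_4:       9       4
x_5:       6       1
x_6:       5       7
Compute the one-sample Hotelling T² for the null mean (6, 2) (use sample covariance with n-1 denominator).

Step 1 — sample mean vector:
  mean(X_1) = (8 + 5 + 4 + 9 + 6 + 5) / 6 = 37/6 = 6.1667
  mean(X_2) = (5 + 1 + 5 + 4 + 1 + 7) / 6 = 23/6 = 3.8333
  x̄ = (6.1667, 3.8333),  deviation x̄ - mu_0 = (6.1667, 3.8333) - (6, 2) = (0.1667, 1.8333).

Step 2 — sample covariance matrix, S[i,j] = (1/(n-1)) · Σ_k (x_{k,i} - mean_i) · (x_{k,j} - mean_j), divisor n-1 = 5:
  S[X_1,X_1] = ((1.8333)·(1.8333) + (-1.1667)·(-1.1667) + (-2.1667)·(-2.1667) + (2.8333)·(2.8333) + (-0.1667)·(-0.1667) + (-1.1667)·(-1.1667)) / 5 = 18.8333/5 = 3.7667
  S[X_1,X_2] = ((1.8333)·(1.1667) + (-1.1667)·(-2.8333) + (-2.1667)·(1.1667) + (2.8333)·(0.1667) + (-0.1667)·(-2.8333) + (-1.1667)·(3.1667)) / 5 = 0.1667/5 = 0.0333
  S[X_2,X_2] = ((1.1667)·(1.1667) + (-2.8333)·(-2.8333) + (1.1667)·(1.1667) + (0.1667)·(0.1667) + (-2.8333)·(-2.8333) + (3.1667)·(3.1667)) / 5 = 28.8333/5 = 5.7667
  S = [[3.7667, 0.0333],
 [0.0333, 5.7667]].

Step 3 — invert S. det(S) = 3.7667·5.7667 - (0.0333)² = 21.72.
  S^{-1} = (1/det) · [[d, -b], [-b, a]] = [[0.2655, -0.0015],
 [-0.0015, 0.1734]].

Step 4 — quadratic form (x̄ - mu_0)^T · S^{-1} · (x̄ - mu_0):
  S^{-1} · (x̄ - mu_0) = (0.0414, 0.3177),
  (x̄ - mu_0)^T · [...] = (0.1667)·(0.0414) + (1.8333)·(0.3177) = 0.5893.

Step 5 — scale by n: T² = 6 · 0.5893 = 3.5359.

T² ≈ 3.5359


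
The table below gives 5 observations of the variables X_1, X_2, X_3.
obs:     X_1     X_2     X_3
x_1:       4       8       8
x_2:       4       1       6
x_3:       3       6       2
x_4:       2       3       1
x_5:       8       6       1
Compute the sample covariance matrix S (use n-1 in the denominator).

Step 1 — column means:
  mean(X_1) = (4 + 4 + 3 + 2 + 8) / 5 = 21/5 = 4.2
  mean(X_2) = (8 + 1 + 6 + 3 + 6) / 5 = 24/5 = 4.8
  mean(X_3) = (8 + 6 + 2 + 1 + 1) / 5 = 18/5 = 3.6

Step 2 — sample covariance S[i,j] = (1/(n-1)) · Σ_k (x_{k,i} - mean_i) · (x_{k,j} - mean_j), with n-1 = 4.
  S[X_1,X_1] = ((-0.2)·(-0.2) + (-0.2)·(-0.2) + (-1.2)·(-1.2) + (-2.2)·(-2.2) + (3.8)·(3.8)) / 4 = 20.8/4 = 5.2
  S[X_1,X_2] = ((-0.2)·(3.2) + (-0.2)·(-3.8) + (-1.2)·(1.2) + (-2.2)·(-1.8) + (3.8)·(1.2)) / 4 = 7.2/4 = 1.8
  S[X_1,X_3] = ((-0.2)·(4.4) + (-0.2)·(2.4) + (-1.2)·(-1.6) + (-2.2)·(-2.6) + (3.8)·(-2.6)) / 4 = -3.6/4 = -0.9
  S[X_2,X_2] = ((3.2)·(3.2) + (-3.8)·(-3.8) + (1.2)·(1.2) + (-1.8)·(-1.8) + (1.2)·(1.2)) / 4 = 30.8/4 = 7.7
  S[X_2,X_3] = ((3.2)·(4.4) + (-3.8)·(2.4) + (1.2)·(-1.6) + (-1.8)·(-2.6) + (1.2)·(-2.6)) / 4 = 4.6/4 = 1.15
  S[X_3,X_3] = ((4.4)·(4.4) + (2.4)·(2.4) + (-1.6)·(-1.6) + (-2.6)·(-2.6) + (-2.6)·(-2.6)) / 4 = 41.2/4 = 10.3

S is symmetric (S[j,i] = S[i,j]). Assembling:

S = [[5.2, 1.8, -0.9],
 [1.8, 7.7, 1.15],
 [-0.9, 1.15, 10.3]]


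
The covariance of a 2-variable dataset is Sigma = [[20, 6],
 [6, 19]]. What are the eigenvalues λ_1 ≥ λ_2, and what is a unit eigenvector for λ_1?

Step 1 — characteristic polynomial of 2×2 Sigma:
  det(Sigma - λI) = λ² - trace · λ + det = 0.
  trace = 20 + 19 = 39, det = 20·19 - (6)² = 344.
Step 2 — discriminant:
  Δ = trace² - 4·det = 1521 - 1376 = 145.
Step 3 — eigenvalues:
  λ = (trace ± √Δ)/2 = (39 ± 12.0416)/2,
  λ_1 = 25.5208,  λ_2 = 13.4792.

Step 4 — unit eigenvector for λ_1: solve (Sigma - λ_1 I)v = 0. First row:
  (20 - 25.5208)·v_x + (6)·v_y = 0, i.e. (-5.5208)·v_x + (6)·v_y = 0,
  so v ∝ (b, λ_1 - a) = (6, 5.5208) = u.
  ||u|| = √((6)² + (5.5208)²) = √(66.4792) ≈ 8.1535,
  v_1 = u/||u|| ≈ (0.7359, 0.6771) (||v_1|| = 1).

λ_1 = 25.5208,  λ_2 = 13.4792;  v_1 ≈ (0.7359, 0.6771)


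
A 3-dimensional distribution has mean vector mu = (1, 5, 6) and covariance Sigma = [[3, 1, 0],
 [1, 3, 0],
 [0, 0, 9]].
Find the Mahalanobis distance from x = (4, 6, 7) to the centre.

Step 1 — centre the observation: (x - mu) = (3, 1, 1).

Step 2 — invert Sigma (cofactor / det for 3×3, or solve directly):
  Sigma^{-1} = [[0.375, -0.125, 0],
 [-0.125, 0.375, 0],
 [0, 0, 0.1111]].

Step 3 — form the quadratic (x - mu)^T · Sigma^{-1} · (x - mu):
  Sigma^{-1} · (x - mu) = (1, 0, 0.1111).
  (x - mu)^T · [Sigma^{-1} · (x - mu)] = (3)·(1) + (1)·(0) + (1)·(0.1111) = 3.1111.

Step 4 — take square root: d = √(3.1111) ≈ 1.7638.

d(x, mu) = √(3.1111) ≈ 1.7638


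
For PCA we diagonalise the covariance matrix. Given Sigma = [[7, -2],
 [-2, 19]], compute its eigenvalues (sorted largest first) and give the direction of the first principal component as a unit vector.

Step 1 — characteristic polynomial of 2×2 Sigma:
  det(Sigma - λI) = λ² - trace · λ + det = 0.
  trace = 7 + 19 = 26, det = 7·19 - (-2)² = 129.
Step 2 — discriminant:
  Δ = trace² - 4·det = 676 - 516 = 160.
Step 3 — eigenvalues:
  λ = (trace ± √Δ)/2 = (26 ± 12.6491)/2,
  λ_1 = 19.3246,  λ_2 = 6.6754.

Step 4 — unit eigenvector for λ_1: solve (Sigma - λ_1 I)v = 0. First row:
  (7 - 19.3246)·v_x + (-2)·v_y = 0, i.e. (-12.3246)·v_x + (-2)·v_y = 0,
  so v ∝ (b, λ_1 - a) = (-2, 12.3246); multiply by -1 so the first entry is positive: u = (2, -12.3246).
  ||u|| = √((2)² + (-12.3246)²) = √(155.8947) ≈ 12.4858,
  v_1 = u/||u|| ≈ (0.1602, -0.9871) (||v_1|| = 1).

λ_1 = 19.3246,  λ_2 = 6.6754;  v_1 ≈ (0.1602, -0.9871)


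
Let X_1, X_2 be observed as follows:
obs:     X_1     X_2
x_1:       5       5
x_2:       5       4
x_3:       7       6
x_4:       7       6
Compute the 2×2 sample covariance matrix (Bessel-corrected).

Step 1 — column means:
  mean(X_1) = (5 + 5 + 7 + 7) / 4 = 24/4 = 6
  mean(X_2) = (5 + 4 + 6 + 6) / 4 = 21/4 = 5.25

Step 2 — sample covariance S[i,j] = (1/(n-1)) · Σ_k (x_{k,i} - mean_i) · (x_{k,j} - mean_j), with n-1 = 3.
  S[X_1,X_1] = ((-1)·(-1) + (-1)·(-1) + (1)·(1) + (1)·(1)) / 3 = 4/3 = 1.3333
  S[X_1,X_2] = ((-1)·(-0.25) + (-1)·(-1.25) + (1)·(0.75) + (1)·(0.75)) / 3 = 3/3 = 1
  S[X_2,X_2] = ((-0.25)·(-0.25) + (-1.25)·(-1.25) + (0.75)·(0.75) + (0.75)·(0.75)) / 3 = 2.75/3 = 0.9167

S is symmetric (S[j,i] = S[i,j]). Assembling:

S = [[1.3333, 1],
 [1, 0.9167]]
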